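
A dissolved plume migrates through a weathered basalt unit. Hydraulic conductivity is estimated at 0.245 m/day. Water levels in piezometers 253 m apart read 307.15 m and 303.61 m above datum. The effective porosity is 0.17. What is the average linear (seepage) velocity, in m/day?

0.0202

Hydraulic gradient i = (307.15 − 303.61) / 253 = 3.54 / 253 = 0.01399.
Darcy flux q = K · i = 0.2450 × 0.01399 = 0.003428 m/day.
Seepage velocity v = q / n_e = 0.003428 / 0.17 = 0.02017 m/day.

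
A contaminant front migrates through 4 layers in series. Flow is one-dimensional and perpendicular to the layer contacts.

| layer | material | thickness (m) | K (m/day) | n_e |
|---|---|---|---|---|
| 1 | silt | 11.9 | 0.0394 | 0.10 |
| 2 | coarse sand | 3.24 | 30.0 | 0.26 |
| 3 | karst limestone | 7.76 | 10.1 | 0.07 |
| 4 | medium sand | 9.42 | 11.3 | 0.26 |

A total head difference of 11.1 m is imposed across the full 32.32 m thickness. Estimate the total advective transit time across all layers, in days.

With flow normal to the layers, continuity requires the same specific discharge q through every layer.
Σ(b_i/K_i) = 11.9/0.0394 + 3.24/30.0 + 7.76/10.1 + 9.42/11.3 = 303.7 d.
q = Δh / Σ(b_i/K_i) = 11.1 / 303.7 = 0.03654 m/day.
In each layer the seepage velocity is v_i = q/n_i, so the layer transit time is t_i = b_i·n_i / q:
  layer 1 (silt): t_1 = 11.9 × 0.10 / 0.03654 = 32.56 d
  layer 2 (coarse sand): t_2 = 3.24 × 0.26 / 0.03654 = 23.05 d
  layer 3 (karst limestone): t_3 = 7.76 × 0.07 / 0.03654 = 14.86 d
  layer 4 (medium sand): t_4 = 9.42 × 0.26 / 0.03654 = 67.02 d
Total t = Σ t_i = 137.5 days.

137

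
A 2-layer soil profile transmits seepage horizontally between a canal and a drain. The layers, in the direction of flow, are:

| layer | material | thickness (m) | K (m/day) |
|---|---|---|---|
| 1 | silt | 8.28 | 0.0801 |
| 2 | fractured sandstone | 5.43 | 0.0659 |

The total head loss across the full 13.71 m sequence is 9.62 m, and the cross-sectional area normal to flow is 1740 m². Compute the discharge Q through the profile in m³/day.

90.1

Flow is perpendicular to layering, so the layers act in series and the equivalent K is the thickness-weighted harmonic mean.
Total thickness L = 8.28 + 5.43 = 13.71 m.
Σ(b_i/K_i) = 8.28/0.0801 + 5.43/0.0659 = 185.8 d.
K_eq = L / Σ(b_i/K_i) = 13.71 / 185.8 = 0.07380 m/day.
Q = K_eq · A · (Δh/L) = 0.07380 × 1740 × (9.62/13.71) = 90.11 m³/day.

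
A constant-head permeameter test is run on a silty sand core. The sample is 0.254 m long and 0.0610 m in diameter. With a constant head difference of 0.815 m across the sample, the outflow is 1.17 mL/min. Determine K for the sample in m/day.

0.180

Cross-sectional area A = π·(d/2)² = π × (0.0610/2)² = 0.002922 m².
Convert discharge: 1.17 mL/min = 1.950e-08 m³/s.
Darcy's law rearranged: K = Q·L / (A·Δh) = 1.950e-08 × 0.254 / (0.002922 × 0.815) = 2.080e-06 m/s = 0.1797 m/day.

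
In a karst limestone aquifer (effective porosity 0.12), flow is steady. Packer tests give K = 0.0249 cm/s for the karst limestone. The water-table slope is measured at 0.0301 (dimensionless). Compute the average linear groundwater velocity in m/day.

Convert K: 0.0249 cm/s × 864 = 21.51 m/day.
Hydraulic gradient i = 0.0301.
Darcy flux q = K · i = 21.51 × 0.03010 = 0.6476 m/day.
Seepage velocity v = q / n_e = 0.6476 / 0.12 = 5.396 m/day.

5.40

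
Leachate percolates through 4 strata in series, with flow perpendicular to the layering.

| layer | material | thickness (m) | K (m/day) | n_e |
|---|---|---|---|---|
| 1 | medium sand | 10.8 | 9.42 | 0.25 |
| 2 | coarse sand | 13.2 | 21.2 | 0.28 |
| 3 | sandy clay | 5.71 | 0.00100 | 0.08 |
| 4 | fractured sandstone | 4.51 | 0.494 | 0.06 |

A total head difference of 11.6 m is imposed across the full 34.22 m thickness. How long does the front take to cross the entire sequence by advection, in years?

With flow normal to the layers, continuity requires the same specific discharge q through every layer.
Σ(b_i/K_i) = 10.8/9.42 + 13.2/21.2 + 5.71/0.00100 + 4.51/0.494 = 5721 d.
q = Δh / Σ(b_i/K_i) = 11.6 / 5721 = 0.002028 m/day.
In each layer the seepage velocity is v_i = q/n_i, so the layer transit time is t_i = b_i·n_i / q:
  layer 1 (medium sand): t_1 = 10.8 × 0.25 / 0.002028 = 1332 d
  layer 2 (coarse sand): t_2 = 13.2 × 0.28 / 0.002028 = 1823 d
  layer 3 (sandy clay): t_3 = 5.71 × 0.08 / 0.002028 = 225.3 d
  layer 4 (fractured sandstone): t_4 = 4.51 × 0.06 / 0.002028 = 133.5 d
Total t = Σ t_i = 3513 days = 9.618 years.

9.62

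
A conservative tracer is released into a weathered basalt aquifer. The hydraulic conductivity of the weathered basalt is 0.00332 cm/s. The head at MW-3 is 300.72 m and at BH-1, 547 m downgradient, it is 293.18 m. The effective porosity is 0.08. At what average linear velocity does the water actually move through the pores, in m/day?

0.494

Convert K: 0.00332 cm/s × 864 = 2.868 m/day.
Hydraulic gradient i = (300.72 − 293.18) / 547 = 7.54 / 547 = 0.01378.
Darcy flux q = K · i = 2.868 × 0.01378 = 0.03954 m/day.
Seepage velocity v = q / n_e = 0.03954 / 0.08 = 0.4942 m/day.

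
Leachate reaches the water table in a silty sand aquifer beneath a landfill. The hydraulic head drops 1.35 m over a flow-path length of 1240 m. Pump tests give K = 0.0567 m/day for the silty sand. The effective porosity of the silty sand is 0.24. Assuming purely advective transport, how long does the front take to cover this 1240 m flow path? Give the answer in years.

Hydraulic gradient i = Δh / L = 1.35 / 1240 = 0.001089.
Darcy flux q = K · i = 0.05670 × 0.001089 = 6.173e-05 m/day.
Seepage velocity v = q / n_e = 6.173e-05 / 0.24 = 0.0002572 m/day.
Travel time t = L / v = 1240 / 0.0002572 = 4.821e+06 days = 13199 years.

13200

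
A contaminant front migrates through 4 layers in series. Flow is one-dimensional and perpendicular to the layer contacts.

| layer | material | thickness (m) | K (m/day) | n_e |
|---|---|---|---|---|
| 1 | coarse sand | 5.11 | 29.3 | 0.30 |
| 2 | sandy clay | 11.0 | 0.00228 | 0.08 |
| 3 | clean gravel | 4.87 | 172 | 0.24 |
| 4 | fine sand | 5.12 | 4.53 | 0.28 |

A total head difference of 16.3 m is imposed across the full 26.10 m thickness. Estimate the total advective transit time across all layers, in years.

4.07

With flow normal to the layers, continuity requires the same specific discharge q through every layer.
Σ(b_i/K_i) = 5.11/29.3 + 11.0/0.00228 + 4.87/172 + 5.12/4.53 = 4826 d.
q = Δh / Σ(b_i/K_i) = 16.3 / 4826 = 0.003378 m/day.
In each layer the seepage velocity is v_i = q/n_i, so the layer transit time is t_i = b_i·n_i / q:
  layer 1 (coarse sand): t_1 = 5.11 × 0.30 / 0.003378 = 453.9 d
  layer 2 (sandy clay): t_2 = 11.0 × 0.08 / 0.003378 = 260.5 d
  layer 3 (clean gravel): t_3 = 4.87 × 0.24 / 0.003378 = 346.0 d
  layer 4 (fine sand): t_4 = 5.12 × 0.28 / 0.003378 = 424.4 d
Total t = Σ t_i = 1485 days = 4.065 years.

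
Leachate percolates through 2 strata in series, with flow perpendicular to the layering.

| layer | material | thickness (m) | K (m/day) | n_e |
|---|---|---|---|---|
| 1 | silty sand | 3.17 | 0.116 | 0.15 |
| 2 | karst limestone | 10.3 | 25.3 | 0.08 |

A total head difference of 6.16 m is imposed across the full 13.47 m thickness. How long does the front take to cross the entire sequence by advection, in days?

With flow normal to the layers, continuity requires the same specific discharge q through every layer.
Σ(b_i/K_i) = 3.17/0.116 + 10.3/25.3 = 27.73 d.
q = Δh / Σ(b_i/K_i) = 6.16 / 27.73 = 0.2221 m/day.
In each layer the seepage velocity is v_i = q/n_i, so the layer transit time is t_i = b_i·n_i / q:
  layer 1 (silty sand): t_1 = 3.17 × 0.15 / 0.2221 = 2.141 d
  layer 2 (karst limestone): t_2 = 10.3 × 0.08 / 0.2221 = 3.710 d
Total t = Σ t_i = 5.851 days.

5.85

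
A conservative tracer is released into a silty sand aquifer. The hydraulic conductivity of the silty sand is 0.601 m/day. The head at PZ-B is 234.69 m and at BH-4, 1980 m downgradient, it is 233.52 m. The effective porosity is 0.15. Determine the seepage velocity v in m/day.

Hydraulic gradient i = (234.69 − 233.52) / 1980 = 1.17 / 1980 = 0.0005909.
Darcy flux q = K · i = 0.6010 × 0.0005909 = 0.0003551 m/day.
Seepage velocity v = q / n_e = 0.0003551 / 0.15 = 0.002368 m/day.

0.00237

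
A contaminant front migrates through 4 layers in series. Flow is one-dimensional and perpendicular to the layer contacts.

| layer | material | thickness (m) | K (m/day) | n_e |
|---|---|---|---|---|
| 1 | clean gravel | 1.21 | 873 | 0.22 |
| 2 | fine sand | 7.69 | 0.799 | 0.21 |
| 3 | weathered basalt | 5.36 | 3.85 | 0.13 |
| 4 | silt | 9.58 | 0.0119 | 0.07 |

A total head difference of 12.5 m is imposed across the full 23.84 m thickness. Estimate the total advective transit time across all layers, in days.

212

With flow normal to the layers, continuity requires the same specific discharge q through every layer.
Σ(b_i/K_i) = 1.21/873 + 7.69/0.799 + 5.36/3.85 + 9.58/0.0119 = 816.1 d.
q = Δh / Σ(b_i/K_i) = 12.5 / 816.1 = 0.01532 m/day.
In each layer the seepage velocity is v_i = q/n_i, so the layer transit time is t_i = b_i·n_i / q:
  layer 1 (clean gravel): t_1 = 1.21 × 0.22 / 0.01532 = 17.38 d
  layer 2 (fine sand): t_2 = 7.69 × 0.21 / 0.01532 = 105.4 d
  layer 3 (weathered basalt): t_3 = 5.36 × 0.13 / 0.01532 = 45.49 d
  layer 4 (silt): t_4 = 9.58 × 0.07 / 0.01532 = 43.78 d
Total t = Σ t_i = 212.1 days.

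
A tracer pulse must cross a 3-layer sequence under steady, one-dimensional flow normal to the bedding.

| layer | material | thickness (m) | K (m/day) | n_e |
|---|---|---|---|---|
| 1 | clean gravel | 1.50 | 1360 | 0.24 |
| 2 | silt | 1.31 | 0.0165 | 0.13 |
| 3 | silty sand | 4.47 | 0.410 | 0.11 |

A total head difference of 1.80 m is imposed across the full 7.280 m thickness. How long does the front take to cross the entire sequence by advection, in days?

51.3

With flow normal to the layers, continuity requires the same specific discharge q through every layer.
Σ(b_i/K_i) = 1.50/1360 + 1.31/0.0165 + 4.47/0.410 = 90.30 d.
q = Δh / Σ(b_i/K_i) = 1.80 / 90.30 = 0.01993 m/day.
In each layer the seepage velocity is v_i = q/n_i, so the layer transit time is t_i = b_i·n_i / q:
  layer 1 (clean gravel): t_1 = 1.50 × 0.24 / 0.01993 = 18.06 d
  layer 2 (silt): t_2 = 1.31 × 0.13 / 0.01993 = 8.543 d
  layer 3 (silty sand): t_3 = 4.47 × 0.11 / 0.01993 = 24.67 d
Total t = Σ t_i = 51.27 days.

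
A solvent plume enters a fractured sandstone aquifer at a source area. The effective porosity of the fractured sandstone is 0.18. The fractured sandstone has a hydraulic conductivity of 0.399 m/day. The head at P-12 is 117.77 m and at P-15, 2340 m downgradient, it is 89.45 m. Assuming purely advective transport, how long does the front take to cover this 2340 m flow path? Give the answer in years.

239

Hydraulic gradient i = (117.77 − 89.45) / 2340 = 28.32 / 2340 = 0.01210.
Darcy flux q = K · i = 0.3990 × 0.01210 = 0.004829 m/day.
Seepage velocity v = q / n_e = 0.004829 / 0.18 = 0.02683 m/day.
Travel time t = L / v = 2340 / 0.02683 = 87224 days = 238.8 years.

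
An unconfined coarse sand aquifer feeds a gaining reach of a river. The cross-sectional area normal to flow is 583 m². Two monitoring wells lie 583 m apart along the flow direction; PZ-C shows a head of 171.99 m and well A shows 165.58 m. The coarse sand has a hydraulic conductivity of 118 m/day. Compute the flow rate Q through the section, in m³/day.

Hydraulic gradient i = (171.99 − 165.58) / 583 = 6.41 / 583 = 0.01099.
Darcy's law: Q = K · A · i = 118.0 × 583.0 × 0.01099 = 756.4 m³/day.

756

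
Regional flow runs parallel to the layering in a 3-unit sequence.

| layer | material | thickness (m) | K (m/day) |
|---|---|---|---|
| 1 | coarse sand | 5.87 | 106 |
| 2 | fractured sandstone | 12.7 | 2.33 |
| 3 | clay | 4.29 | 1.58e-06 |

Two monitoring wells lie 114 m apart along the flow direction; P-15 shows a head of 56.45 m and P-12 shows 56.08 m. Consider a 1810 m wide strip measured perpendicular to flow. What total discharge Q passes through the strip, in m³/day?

3830

Flow is parallel to layering, so each bed carries its own Darcy discharge and the transmissivities add.
Σ(K_i·b_i) = 106×5.87 + 2.33×12.7 + 1.58e-06×4.29 = 651.8 m²/day.
Hydraulic gradient i = (56.45 − 56.08) / 114 = 0.37 / 114 = 0.003246.
Q = Σ(K_i·b_i) · W · i = 651.8 × 1810 × 0.003246 = 3829 m³/day.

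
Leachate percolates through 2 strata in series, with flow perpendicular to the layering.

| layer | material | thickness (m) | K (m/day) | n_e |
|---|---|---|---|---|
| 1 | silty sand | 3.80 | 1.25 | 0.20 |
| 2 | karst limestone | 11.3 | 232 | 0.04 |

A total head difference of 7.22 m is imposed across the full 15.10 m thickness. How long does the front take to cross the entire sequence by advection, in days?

0.518

With flow normal to the layers, continuity requires the same specific discharge q through every layer.
Σ(b_i/K_i) = 3.80/1.25 + 11.3/232 = 3.089 d.
q = Δh / Σ(b_i/K_i) = 7.22 / 3.089 = 2.338 m/day.
In each layer the seepage velocity is v_i = q/n_i, so the layer transit time is t_i = b_i·n_i / q:
  layer 1 (silty sand): t_1 = 3.80 × 0.20 / 2.338 = 0.3251 d
  layer 2 (karst limestone): t_2 = 11.3 × 0.04 / 2.338 = 0.1934 d
Total t = Σ t_i = 0.5185 days.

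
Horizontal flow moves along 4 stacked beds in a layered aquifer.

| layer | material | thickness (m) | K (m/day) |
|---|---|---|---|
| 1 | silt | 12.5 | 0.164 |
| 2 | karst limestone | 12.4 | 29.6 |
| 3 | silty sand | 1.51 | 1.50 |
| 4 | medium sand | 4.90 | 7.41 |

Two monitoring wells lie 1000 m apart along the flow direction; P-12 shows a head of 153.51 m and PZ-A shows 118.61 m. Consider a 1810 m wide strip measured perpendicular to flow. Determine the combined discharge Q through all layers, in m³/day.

25800

Flow is parallel to layering, so each bed carries its own Darcy discharge and the transmissivities add.
Σ(K_i·b_i) = 0.164×12.5 + 29.6×12.4 + 1.50×1.51 + 7.41×4.90 = 407.7 m²/day.
Hydraulic gradient i = (153.51 − 118.61) / 1000 = 34.9 / 1000 = 0.03490.
Q = Σ(K_i·b_i) · W · i = 407.7 × 1810 × 0.03490 = 25752 m³/day.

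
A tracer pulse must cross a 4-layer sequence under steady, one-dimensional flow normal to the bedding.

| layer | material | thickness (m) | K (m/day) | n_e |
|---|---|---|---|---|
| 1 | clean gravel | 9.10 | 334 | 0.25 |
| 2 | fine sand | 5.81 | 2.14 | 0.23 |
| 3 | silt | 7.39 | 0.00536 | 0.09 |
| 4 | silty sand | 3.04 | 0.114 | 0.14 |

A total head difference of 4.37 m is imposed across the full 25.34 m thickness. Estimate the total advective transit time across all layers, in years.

4.15

With flow normal to the layers, continuity requires the same specific discharge q through every layer.
Σ(b_i/K_i) = 9.10/334 + 5.81/2.14 + 7.39/0.00536 + 3.04/0.114 = 1408 d.
q = Δh / Σ(b_i/K_i) = 4.37 / 1408 = 0.003103 m/day.
In each layer the seepage velocity is v_i = q/n_i, so the layer transit time is t_i = b_i·n_i / q:
  layer 1 (clean gravel): t_1 = 9.10 × 0.25 / 0.003103 = 733.1 d
  layer 2 (fine sand): t_2 = 5.81 × 0.23 / 0.003103 = 430.6 d
  layer 3 (silt): t_3 = 7.39 × 0.09 / 0.003103 = 214.3 d
  layer 4 (silty sand): t_4 = 3.04 × 0.14 / 0.003103 = 137.1 d
Total t = Σ t_i = 1515 days = 4.148 years.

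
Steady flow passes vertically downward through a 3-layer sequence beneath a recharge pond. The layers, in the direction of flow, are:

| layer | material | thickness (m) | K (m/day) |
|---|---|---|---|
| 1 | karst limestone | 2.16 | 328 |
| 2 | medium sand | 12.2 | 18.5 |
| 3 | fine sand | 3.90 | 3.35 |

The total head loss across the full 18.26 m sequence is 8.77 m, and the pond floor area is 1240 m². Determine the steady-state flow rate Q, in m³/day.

5940

Flow is perpendicular to layering, so the layers act in series and the equivalent K is the thickness-weighted harmonic mean.
Total thickness L = 2.16 + 12.2 + 3.90 = 18.26 m.
Σ(b_i/K_i) = 2.16/328 + 12.2/18.5 + 3.90/3.35 = 1.830 d.
K_eq = L / Σ(b_i/K_i) = 18.26 / 1.830 = 9.977 m/day.
Q = K_eq · A · (Δh/L) = 9.977 × 1240 × (8.77/18.26) = 5942 m³/day.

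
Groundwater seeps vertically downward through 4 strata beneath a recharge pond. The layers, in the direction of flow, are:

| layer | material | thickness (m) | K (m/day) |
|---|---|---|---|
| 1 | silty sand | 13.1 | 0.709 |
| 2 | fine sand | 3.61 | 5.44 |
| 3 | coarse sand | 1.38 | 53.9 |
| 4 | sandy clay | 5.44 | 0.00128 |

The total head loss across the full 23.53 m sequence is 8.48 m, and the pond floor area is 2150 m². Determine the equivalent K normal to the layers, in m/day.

0.00551

Flow is perpendicular to layering, so the layers act in series and the equivalent K is the thickness-weighted harmonic mean.
Total thickness L = 13.1 + 3.61 + 1.38 + 5.44 = 23.53 m.
Σ(b_i/K_i) = 13.1/0.709 + 3.61/5.44 + 1.38/53.9 + 5.44/0.00128 = 4269 d.
K_eq = L / Σ(b_i/K_i) = 23.53 / 4269 = 0.005512 m/day.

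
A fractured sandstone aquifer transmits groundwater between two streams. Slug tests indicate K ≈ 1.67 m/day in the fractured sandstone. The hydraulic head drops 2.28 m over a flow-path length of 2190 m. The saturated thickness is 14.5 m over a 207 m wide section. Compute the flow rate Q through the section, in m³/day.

5.22

Cross-sectional area A = 207 × 14.5 = 3002 m².
Hydraulic gradient i = Δh / L = 2.28 / 2190 = 0.001041.
Darcy's law: Q = K · A · i = 1.670 × 3002 × 0.001041 = 5.218 m³/day.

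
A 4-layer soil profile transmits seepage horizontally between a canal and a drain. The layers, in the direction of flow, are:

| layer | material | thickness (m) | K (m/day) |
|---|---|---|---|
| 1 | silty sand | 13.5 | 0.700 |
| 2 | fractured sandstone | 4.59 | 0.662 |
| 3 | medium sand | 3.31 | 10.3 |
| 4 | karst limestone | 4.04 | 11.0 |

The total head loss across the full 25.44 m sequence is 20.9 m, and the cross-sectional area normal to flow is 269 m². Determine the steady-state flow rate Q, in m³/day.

Flow is perpendicular to layering, so the layers act in series and the equivalent K is the thickness-weighted harmonic mean.
Total thickness L = 13.5 + 4.59 + 3.31 + 4.04 = 25.44 m.
Σ(b_i/K_i) = 13.5/0.700 + 4.59/0.662 + 3.31/10.3 + 4.04/11.0 = 26.91 d.
K_eq = L / Σ(b_i/K_i) = 25.44 / 26.91 = 0.9454 m/day.
Q = K_eq · A · (Δh/L) = 0.9454 × 269 × (20.9/25.44) = 208.9 m³/day.

209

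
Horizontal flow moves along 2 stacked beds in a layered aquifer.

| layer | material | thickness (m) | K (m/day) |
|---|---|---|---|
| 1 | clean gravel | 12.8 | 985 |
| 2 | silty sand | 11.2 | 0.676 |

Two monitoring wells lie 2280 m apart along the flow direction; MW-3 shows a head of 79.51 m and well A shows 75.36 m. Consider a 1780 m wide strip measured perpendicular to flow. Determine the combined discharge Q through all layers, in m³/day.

Flow is parallel to layering, so each bed carries its own Darcy discharge and the transmissivities add.
Σ(K_i·b_i) = 985×12.8 + 0.676×11.2 = 12616 m²/day.
Hydraulic gradient i = (79.51 − 75.36) / 2280 = 4.15 / 2280 = 0.001820.
Q = Σ(K_i·b_i) · W · i = 12616 × 1780 × 0.001820 = 40873 m³/day.

40900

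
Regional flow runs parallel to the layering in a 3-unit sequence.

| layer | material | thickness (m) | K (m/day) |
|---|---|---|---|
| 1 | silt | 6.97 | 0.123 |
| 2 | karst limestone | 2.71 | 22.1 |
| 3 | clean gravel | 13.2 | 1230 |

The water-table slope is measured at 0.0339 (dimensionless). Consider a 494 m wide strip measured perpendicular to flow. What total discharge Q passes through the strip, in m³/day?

273000

Flow is parallel to layering, so each bed carries its own Darcy discharge and the transmissivities add.
Σ(K_i·b_i) = 0.123×6.97 + 22.1×2.71 + 1230×13.2 = 16297 m²/day.
Hydraulic gradient i = 0.0339.
Q = Σ(K_i·b_i) · W · i = 16297 × 494 × 0.03390 = 2.729e+05 m³/day.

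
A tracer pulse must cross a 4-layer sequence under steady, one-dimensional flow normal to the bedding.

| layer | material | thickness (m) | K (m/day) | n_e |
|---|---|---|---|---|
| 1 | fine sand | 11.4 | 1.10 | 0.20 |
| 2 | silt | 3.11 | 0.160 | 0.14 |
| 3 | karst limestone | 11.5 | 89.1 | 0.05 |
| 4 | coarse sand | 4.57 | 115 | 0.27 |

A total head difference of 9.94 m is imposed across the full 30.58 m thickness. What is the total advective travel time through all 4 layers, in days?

With flow normal to the layers, continuity requires the same specific discharge q through every layer.
Σ(b_i/K_i) = 11.4/1.10 + 3.11/0.160 + 11.5/89.1 + 4.57/115 = 29.97 d.
q = Δh / Σ(b_i/K_i) = 9.94 / 29.97 = 0.3317 m/day.
In each layer the seepage velocity is v_i = q/n_i, so the layer transit time is t_i = b_i·n_i / q:
  layer 1 (fine sand): t_1 = 11.4 × 0.20 / 0.3317 = 6.874 d
  layer 2 (silt): t_2 = 3.11 × 0.14 / 0.3317 = 1.313 d
  layer 3 (karst limestone): t_3 = 11.5 × 0.05 / 0.3317 = 1.734 d
  layer 4 (coarse sand): t_4 = 4.57 × 0.27 / 0.3317 = 3.720 d
Total t = Σ t_i = 13.64 days.

13.6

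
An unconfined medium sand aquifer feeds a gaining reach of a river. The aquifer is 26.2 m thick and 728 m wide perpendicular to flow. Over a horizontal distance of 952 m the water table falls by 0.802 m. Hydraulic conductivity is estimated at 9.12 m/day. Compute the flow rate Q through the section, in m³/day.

Cross-sectional area A = 728 × 26.2 = 19074 m².
Hydraulic gradient i = Δh / L = 0.802 / 952 = 0.0008424.
Darcy's law: Q = K · A · i = 9.120 × 19074 × 0.0008424 = 146.5 m³/day.

147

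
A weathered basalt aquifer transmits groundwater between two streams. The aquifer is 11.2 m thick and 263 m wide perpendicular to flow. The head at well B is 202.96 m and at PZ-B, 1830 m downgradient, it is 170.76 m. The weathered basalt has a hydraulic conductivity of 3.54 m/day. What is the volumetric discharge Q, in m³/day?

Cross-sectional area A = 263 × 11.2 = 2946 m².
Hydraulic gradient i = (202.96 − 170.76) / 1830 = 32.2 / 1830 = 0.01760.
Darcy's law: Q = K · A · i = 3.540 × 2946 × 0.01760 = 183.5 m³/day.

183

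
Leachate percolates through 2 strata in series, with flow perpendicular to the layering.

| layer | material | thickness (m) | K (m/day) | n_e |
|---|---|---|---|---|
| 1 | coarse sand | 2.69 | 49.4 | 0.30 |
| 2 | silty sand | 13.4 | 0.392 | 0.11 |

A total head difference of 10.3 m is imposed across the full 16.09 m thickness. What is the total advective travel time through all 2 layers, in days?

With flow normal to the layers, continuity requires the same specific discharge q through every layer.
Σ(b_i/K_i) = 2.69/49.4 + 13.4/0.392 = 34.24 d.
q = Δh / Σ(b_i/K_i) = 10.3 / 34.24 = 0.3008 m/day.
In each layer the seepage velocity is v_i = q/n_i, so the layer transit time is t_i = b_i·n_i / q:
  layer 1 (coarse sand): t_1 = 2.69 × 0.30 / 0.3008 = 2.683 d
  layer 2 (silty sand): t_2 = 13.4 × 0.11 / 0.3008 = 4.900 d
Total t = Σ t_i = 7.582 days.

7.58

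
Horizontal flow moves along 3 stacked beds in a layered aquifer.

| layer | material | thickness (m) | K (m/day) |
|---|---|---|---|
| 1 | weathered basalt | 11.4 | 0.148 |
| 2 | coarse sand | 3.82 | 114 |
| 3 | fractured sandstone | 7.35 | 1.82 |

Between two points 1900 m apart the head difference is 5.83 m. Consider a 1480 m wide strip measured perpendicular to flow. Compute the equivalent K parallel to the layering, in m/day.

20.0

Flow is parallel to layering, so each bed carries its own Darcy discharge and the transmissivities add.
Σ(K_i·b_i) = 0.148×11.4 + 114×3.82 + 1.82×7.35 = 450.5 m²/day.
Total thickness b = 22.57 m, so K_eq = Σ(K_i·b_i)/b = 19.96 m/day.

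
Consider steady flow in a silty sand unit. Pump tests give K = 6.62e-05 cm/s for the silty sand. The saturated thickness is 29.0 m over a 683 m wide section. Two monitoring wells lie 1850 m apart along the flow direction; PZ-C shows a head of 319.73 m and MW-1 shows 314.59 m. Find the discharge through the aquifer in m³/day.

3.15

Convert K: 6.62e-05 cm/s × 864 = 0.05720 m/day.
Cross-sectional area A = 683 × 29.0 = 19807 m².
Hydraulic gradient i = (319.73 − 314.59) / 1850 = 5.14 / 1850 = 0.002778.
Darcy's law: Q = K · A · i = 0.05720 × 19807 × 0.002778 = 3.148 m³/day.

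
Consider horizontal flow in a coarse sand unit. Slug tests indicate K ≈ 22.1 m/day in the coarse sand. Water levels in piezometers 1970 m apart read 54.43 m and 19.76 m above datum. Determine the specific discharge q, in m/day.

Hydraulic gradient i = (54.43 − 19.76) / 1970 = 34.67 / 1970 = 0.01760.
Specific discharge q = K · i = 22.10 × 0.01760 = 0.3889 m/day.

0.389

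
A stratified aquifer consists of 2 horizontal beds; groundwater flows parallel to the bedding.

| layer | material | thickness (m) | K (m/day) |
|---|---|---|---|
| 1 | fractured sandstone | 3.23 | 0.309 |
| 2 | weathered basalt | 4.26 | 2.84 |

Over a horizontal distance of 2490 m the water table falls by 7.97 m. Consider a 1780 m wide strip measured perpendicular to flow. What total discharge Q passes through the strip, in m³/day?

74.6

Flow is parallel to layering, so each bed carries its own Darcy discharge and the transmissivities add.
Σ(K_i·b_i) = 0.309×3.23 + 2.84×4.26 = 13.10 m²/day.
Hydraulic gradient i = Δh / L = 7.97 / 2490 = 0.003201.
Q = Σ(K_i·b_i) · W · i = 13.10 × 1780 × 0.003201 = 74.62 m³/day.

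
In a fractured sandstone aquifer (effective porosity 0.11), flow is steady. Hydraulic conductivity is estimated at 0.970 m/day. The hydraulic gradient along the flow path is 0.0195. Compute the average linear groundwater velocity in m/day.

Hydraulic gradient i = 0.0195.
Darcy flux q = K · i = 0.9700 × 0.01950 = 0.01891 m/day.
Seepage velocity v = q / n_e = 0.01891 / 0.11 = 0.1720 m/day.

0.172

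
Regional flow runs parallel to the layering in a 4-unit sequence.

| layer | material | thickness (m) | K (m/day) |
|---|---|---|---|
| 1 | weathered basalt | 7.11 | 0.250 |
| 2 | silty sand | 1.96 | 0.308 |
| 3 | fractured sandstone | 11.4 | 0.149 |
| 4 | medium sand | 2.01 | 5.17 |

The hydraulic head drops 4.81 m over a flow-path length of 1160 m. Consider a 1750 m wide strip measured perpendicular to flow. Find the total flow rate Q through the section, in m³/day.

Flow is parallel to layering, so each bed carries its own Darcy discharge and the transmissivities add.
Σ(K_i·b_i) = 0.250×7.11 + 0.308×1.96 + 0.149×11.4 + 5.17×2.01 = 14.47 m²/day.
Hydraulic gradient i = Δh / L = 4.81 / 1160 = 0.004147.
Q = Σ(K_i·b_i) · W · i = 14.47 × 1750 × 0.004147 = 105.0 m³/day.

105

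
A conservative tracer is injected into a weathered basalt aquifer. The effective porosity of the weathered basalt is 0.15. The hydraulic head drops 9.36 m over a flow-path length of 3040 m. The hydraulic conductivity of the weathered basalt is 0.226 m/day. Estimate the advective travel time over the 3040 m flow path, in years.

1790

Hydraulic gradient i = Δh / L = 9.36 / 3040 = 0.003079.
Darcy flux q = K · i = 0.2260 × 0.003079 = 0.0006958 m/day.
Seepage velocity v = q / n_e = 0.0006958 / 0.15 = 0.004639 m/day.
Travel time t = L / v = 3040 / 0.004639 = 6.553e+05 days = 1794 years.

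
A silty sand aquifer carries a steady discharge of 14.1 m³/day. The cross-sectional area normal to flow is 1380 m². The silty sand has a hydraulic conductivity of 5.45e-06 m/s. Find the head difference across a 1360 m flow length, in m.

29.5

Convert K: 5.45e-06 m/s × 86400 = 0.4709 m/day.
From Q = K·A·i, i = Q / (K·A) = 14.1 / (0.4709 × 1380) = 0.02170.
Head loss Δh = i · L = 0.02170 × 1360 = 29.51 m.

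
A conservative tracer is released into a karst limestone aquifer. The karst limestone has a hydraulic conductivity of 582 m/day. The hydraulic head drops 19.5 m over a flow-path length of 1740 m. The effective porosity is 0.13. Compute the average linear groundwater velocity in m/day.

50.2

Hydraulic gradient i = Δh / L = 19.5 / 1740 = 0.01121.
Darcy flux q = K · i = 582.0 × 0.01121 = 6.522 m/day.
Seepage velocity v = q / n_e = 6.522 / 0.13 = 50.17 m/day.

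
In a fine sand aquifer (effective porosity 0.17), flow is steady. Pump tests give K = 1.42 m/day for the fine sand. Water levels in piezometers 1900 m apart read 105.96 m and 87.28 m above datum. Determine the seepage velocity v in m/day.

Hydraulic gradient i = (105.96 − 87.28) / 1900 = 18.68 / 1900 = 0.009832.
Darcy flux q = K · i = 1.420 × 0.009832 = 0.01396 m/day.
Seepage velocity v = q / n_e = 0.01396 / 0.17 = 0.08212 m/day.

0.0821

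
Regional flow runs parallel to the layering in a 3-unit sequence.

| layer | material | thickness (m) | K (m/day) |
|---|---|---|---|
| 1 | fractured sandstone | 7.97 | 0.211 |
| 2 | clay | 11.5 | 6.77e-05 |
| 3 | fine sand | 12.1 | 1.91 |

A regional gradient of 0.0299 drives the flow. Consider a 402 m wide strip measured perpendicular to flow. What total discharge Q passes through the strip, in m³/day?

298

Flow is parallel to layering, so each bed carries its own Darcy discharge and the transmissivities add.
Σ(K_i·b_i) = 0.211×7.97 + 6.77e-05×11.5 + 1.91×12.1 = 24.79 m²/day.
Hydraulic gradient i = 0.0299.
Q = Σ(K_i·b_i) · W · i = 24.79 × 402 × 0.02990 = 298.0 m³/day.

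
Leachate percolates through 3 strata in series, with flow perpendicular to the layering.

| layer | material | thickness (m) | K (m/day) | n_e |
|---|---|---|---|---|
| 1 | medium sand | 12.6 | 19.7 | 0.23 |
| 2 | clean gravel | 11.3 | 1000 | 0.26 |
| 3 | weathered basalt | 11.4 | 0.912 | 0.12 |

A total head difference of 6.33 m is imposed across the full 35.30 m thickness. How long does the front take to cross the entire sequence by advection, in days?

15.0

With flow normal to the layers, continuity requires the same specific discharge q through every layer.
Σ(b_i/K_i) = 12.6/19.7 + 11.3/1000 + 11.4/0.912 = 13.15 d.
q = Δh / Σ(b_i/K_i) = 6.33 / 13.15 = 0.4813 m/day.
In each layer the seepage velocity is v_i = q/n_i, so the layer transit time is t_i = b_i·n_i / q:
  layer 1 (medium sand): t_1 = 12.6 × 0.23 / 0.4813 = 6.021 d
  layer 2 (clean gravel): t_2 = 11.3 × 0.26 / 0.4813 = 6.104 d
  layer 3 (weathered basalt): t_3 = 11.4 × 0.12 / 0.4813 = 2.842 d
Total t = Σ t_i = 14.97 days.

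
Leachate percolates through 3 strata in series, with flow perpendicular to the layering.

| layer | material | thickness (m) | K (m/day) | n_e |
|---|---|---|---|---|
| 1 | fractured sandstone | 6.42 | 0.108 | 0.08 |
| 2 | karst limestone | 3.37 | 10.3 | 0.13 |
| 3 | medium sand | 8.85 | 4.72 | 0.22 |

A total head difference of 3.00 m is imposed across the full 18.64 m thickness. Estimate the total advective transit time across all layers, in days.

With flow normal to the layers, continuity requires the same specific discharge q through every layer.
Σ(b_i/K_i) = 6.42/0.108 + 3.37/10.3 + 8.85/4.72 = 61.65 d.
q = Δh / Σ(b_i/K_i) = 3.00 / 61.65 = 0.04866 m/day.
In each layer the seepage velocity is v_i = q/n_i, so the layer transit time is t_i = b_i·n_i / q:
  layer 1 (fractured sandstone): t_1 = 6.42 × 0.08 / 0.04866 = 10.55 d
  layer 2 (karst limestone): t_2 = 3.37 × 0.13 / 0.04866 = 9.002 d
  layer 3 (medium sand): t_3 = 8.85 × 0.22 / 0.04866 = 40.01 d
Total t = Σ t_i = 59.57 days.

59.6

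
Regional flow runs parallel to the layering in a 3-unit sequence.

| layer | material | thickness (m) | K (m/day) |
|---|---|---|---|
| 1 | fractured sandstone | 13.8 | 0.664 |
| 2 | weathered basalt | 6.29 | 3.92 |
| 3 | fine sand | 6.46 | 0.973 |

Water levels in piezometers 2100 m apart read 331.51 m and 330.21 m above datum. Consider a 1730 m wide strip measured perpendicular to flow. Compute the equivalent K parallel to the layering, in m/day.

Flow is parallel to layering, so each bed carries its own Darcy discharge and the transmissivities add.
Σ(K_i·b_i) = 0.664×13.8 + 3.92×6.29 + 0.973×6.46 = 40.11 m²/day.
Total thickness b = 26.55 m, so K_eq = Σ(K_i·b_i)/b = 1.511 m/day.

1.51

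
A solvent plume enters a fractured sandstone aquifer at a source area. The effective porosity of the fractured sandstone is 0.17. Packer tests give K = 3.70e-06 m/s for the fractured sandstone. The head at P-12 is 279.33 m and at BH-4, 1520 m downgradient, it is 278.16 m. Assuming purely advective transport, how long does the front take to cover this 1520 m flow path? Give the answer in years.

2880

Convert K: 3.70e-06 m/s × 86400 = 0.3197 m/day.
Hydraulic gradient i = (279.33 − 278.16) / 1520 = 1.17 / 1520 = 0.0007697.
Darcy flux q = K · i = 0.3197 × 0.0007697 = 0.0002461 m/day.
Seepage velocity v = q / n_e = 0.0002461 / 0.17 = 0.001447 m/day.
Travel time t = L / v = 1520 / 0.001447 = 1.050e+06 days = 2875 years.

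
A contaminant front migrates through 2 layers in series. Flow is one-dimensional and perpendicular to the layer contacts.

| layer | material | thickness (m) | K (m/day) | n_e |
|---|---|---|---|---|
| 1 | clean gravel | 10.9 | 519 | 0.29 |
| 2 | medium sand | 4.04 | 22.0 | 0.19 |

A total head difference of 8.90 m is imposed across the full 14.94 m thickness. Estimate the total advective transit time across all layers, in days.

0.0903

With flow normal to the layers, continuity requires the same specific discharge q through every layer.
Σ(b_i/K_i) = 10.9/519 + 4.04/22.0 = 0.2046 d.
q = Δh / Σ(b_i/K_i) = 8.90 / 0.2046 = 43.49 m/day.
In each layer the seepage velocity is v_i = q/n_i, so the layer transit time is t_i = b_i·n_i / q:
  layer 1 (clean gravel): t_1 = 10.9 × 0.29 / 43.49 = 0.07268 d
  layer 2 (medium sand): t_2 = 4.04 × 0.19 / 43.49 = 0.01765 d
Total t = Σ t_i = 0.09033 days.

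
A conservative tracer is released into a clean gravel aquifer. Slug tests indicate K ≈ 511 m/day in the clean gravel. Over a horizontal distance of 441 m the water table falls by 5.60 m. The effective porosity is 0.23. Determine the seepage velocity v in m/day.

28.2

Hydraulic gradient i = Δh / L = 5.60 / 441 = 0.01270.
Darcy flux q = K · i = 511.0 × 0.01270 = 6.489 m/day.
Seepage velocity v = q / n_e = 6.489 / 0.23 = 28.21 m/day.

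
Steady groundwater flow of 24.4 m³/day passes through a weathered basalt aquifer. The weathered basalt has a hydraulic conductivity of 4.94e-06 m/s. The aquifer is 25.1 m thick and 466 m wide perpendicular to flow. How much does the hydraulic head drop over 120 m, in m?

0.587

Convert K: 4.94e-06 m/s × 86400 = 0.4268 m/day.
Cross-sectional area A = 466 × 25.1 = 11697 m².
From Q = K·A·i, i = Q / (K·A) = 24.4 / (0.4268 × 11697) = 0.004888.
Head loss Δh = i · L = 0.004888 × 120 = 0.5865 m.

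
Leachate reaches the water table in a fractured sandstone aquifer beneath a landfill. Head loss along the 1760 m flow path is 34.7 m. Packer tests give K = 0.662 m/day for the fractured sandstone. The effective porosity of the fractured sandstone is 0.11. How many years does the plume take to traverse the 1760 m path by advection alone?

Hydraulic gradient i = Δh / L = 34.7 / 1760 = 0.01972.
Darcy flux q = K · i = 0.6620 × 0.01972 = 0.01305 m/day.
Seepage velocity v = q / n_e = 0.01305 / 0.11 = 0.1187 m/day.
Travel time t = L / v = 1760 / 0.1187 = 14833 days = 40.61 years.

40.6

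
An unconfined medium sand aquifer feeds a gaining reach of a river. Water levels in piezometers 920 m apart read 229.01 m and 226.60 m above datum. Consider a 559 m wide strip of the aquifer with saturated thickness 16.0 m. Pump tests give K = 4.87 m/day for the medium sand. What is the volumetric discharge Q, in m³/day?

114

Cross-sectional area A = 559 × 16.0 = 8944 m².
Hydraulic gradient i = (229.01 − 226.60) / 920 = 2.41 / 920 = 0.002620.
Darcy's law: Q = K · A · i = 4.870 × 8944 × 0.002620 = 114.1 m³/day.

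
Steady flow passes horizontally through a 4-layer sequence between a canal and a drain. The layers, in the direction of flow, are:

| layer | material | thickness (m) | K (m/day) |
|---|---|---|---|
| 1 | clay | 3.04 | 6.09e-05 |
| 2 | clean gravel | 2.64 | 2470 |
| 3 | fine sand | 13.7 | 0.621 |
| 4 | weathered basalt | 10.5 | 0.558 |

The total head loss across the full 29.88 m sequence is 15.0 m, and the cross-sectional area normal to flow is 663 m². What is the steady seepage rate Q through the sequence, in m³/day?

0.199

Flow is perpendicular to layering, so the layers act in series and the equivalent K is the thickness-weighted harmonic mean.
Total thickness L = 3.04 + 2.64 + 13.7 + 10.5 = 29.88 m.
Σ(b_i/K_i) = 3.04/6.09e-05 + 2.64/2470 + 13.7/0.621 + 10.5/0.558 = 49959 d.
K_eq = L / Σ(b_i/K_i) = 29.88 / 49959 = 0.0005981 m/day.
Q = K_eq · A · (Δh/L) = 0.0005981 × 663 × (15.0/29.88) = 0.1991 m³/day.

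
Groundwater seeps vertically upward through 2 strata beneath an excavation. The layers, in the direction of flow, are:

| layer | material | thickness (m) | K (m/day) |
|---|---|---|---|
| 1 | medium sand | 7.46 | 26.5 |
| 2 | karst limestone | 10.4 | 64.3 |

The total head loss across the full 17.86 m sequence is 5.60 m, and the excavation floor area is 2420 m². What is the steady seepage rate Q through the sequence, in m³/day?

Flow is perpendicular to layering, so the layers act in series and the equivalent K is the thickness-weighted harmonic mean.
Total thickness L = 7.46 + 10.4 = 17.86 m.
Σ(b_i/K_i) = 7.46/26.5 + 10.4/64.3 = 0.4433 d.
K_eq = L / Σ(b_i/K_i) = 17.86 / 0.4433 = 40.29 m/day.
Q = K_eq · A · (Δh/L) = 40.29 × 2420 × (5.60/17.86) = 30574 m³/day.

30600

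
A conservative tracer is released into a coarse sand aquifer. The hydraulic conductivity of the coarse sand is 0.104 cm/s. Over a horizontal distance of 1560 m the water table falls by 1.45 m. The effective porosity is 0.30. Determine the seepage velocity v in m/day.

0.278

Convert K: 0.104 cm/s × 864 = 89.86 m/day.
Hydraulic gradient i = Δh / L = 1.45 / 1560 = 0.0009295.
Darcy flux q = K · i = 89.86 × 0.0009295 = 0.08352 m/day.
Seepage velocity v = q / n_e = 0.08352 / 0.30 = 0.2784 m/day.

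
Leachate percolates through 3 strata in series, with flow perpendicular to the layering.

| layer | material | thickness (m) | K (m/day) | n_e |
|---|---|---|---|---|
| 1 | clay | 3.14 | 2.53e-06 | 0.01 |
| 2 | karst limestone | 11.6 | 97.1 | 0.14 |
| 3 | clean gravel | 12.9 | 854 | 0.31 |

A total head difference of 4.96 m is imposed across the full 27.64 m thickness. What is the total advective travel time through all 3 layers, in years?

3870

With flow normal to the layers, continuity requires the same specific discharge q through every layer.
Σ(b_i/K_i) = 3.14/2.53e-06 + 11.6/97.1 + 12.9/854 = 1.241e+06 d.
q = Δh / Σ(b_i/K_i) = 4.96 / 1.241e+06 = 3.996e-06 m/day.
In each layer the seepage velocity is v_i = q/n_i, so the layer transit time is t_i = b_i·n_i / q:
  layer 1 (clay): t_1 = 3.14 × 0.01 / 3.996e-06 = 7857 d
  layer 2 (karst limestone): t_2 = 11.6 × 0.14 / 3.996e-06 = 4.064e+05 d
  layer 3 (clean gravel): t_3 = 12.9 × 0.31 / 3.996e-06 = 1.001e+06 d
Total t = Σ t_i = 1.415e+06 days = 3874 years.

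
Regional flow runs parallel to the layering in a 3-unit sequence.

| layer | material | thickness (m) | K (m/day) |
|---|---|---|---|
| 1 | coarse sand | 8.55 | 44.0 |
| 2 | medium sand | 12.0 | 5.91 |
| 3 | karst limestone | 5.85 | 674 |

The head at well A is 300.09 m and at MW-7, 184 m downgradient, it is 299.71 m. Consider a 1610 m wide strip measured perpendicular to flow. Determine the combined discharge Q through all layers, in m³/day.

14600

Flow is parallel to layering, so each bed carries its own Darcy discharge and the transmissivities add.
Σ(K_i·b_i) = 44.0×8.55 + 5.91×12.0 + 674×5.85 = 4390 m²/day.
Hydraulic gradient i = (300.09 − 299.71) / 184 = 0.38 / 184 = 0.002065.
Q = Σ(K_i·b_i) · W · i = 4390 × 1610 × 0.002065 = 14597 m³/day.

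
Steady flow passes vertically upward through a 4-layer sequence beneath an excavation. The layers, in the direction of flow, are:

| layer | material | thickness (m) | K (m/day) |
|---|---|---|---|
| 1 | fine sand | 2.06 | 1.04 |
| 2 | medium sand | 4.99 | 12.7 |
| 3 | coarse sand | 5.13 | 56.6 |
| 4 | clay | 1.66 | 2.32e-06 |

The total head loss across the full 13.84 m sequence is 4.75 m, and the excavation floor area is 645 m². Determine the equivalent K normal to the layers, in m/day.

1.93e-05

Flow is perpendicular to layering, so the layers act in series and the equivalent K is the thickness-weighted harmonic mean.
Total thickness L = 2.06 + 4.99 + 5.13 + 1.66 = 13.84 m.
Σ(b_i/K_i) = 2.06/1.04 + 4.99/12.7 + 5.13/56.6 + 1.66/2.32e-06 = 7.155e+05 d.
K_eq = L / Σ(b_i/K_i) = 13.84 / 7.155e+05 = 1.934e-05 m/day.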